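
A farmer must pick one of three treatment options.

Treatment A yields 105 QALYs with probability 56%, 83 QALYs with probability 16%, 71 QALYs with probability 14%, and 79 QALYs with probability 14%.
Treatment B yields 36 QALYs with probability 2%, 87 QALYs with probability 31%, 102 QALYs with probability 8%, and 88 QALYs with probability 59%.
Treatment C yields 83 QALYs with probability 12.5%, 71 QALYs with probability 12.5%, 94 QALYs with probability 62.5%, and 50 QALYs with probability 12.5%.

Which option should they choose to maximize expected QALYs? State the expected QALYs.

Treatment A = 0.56 × 105 + 0.16 × 83 + 0.14 × 71 + 0.14 × 79 = 58.8 + 13.28 + 9.94 + 11.06 = 93.08
Treatment B = 0.02 × 36 + 0.31 × 87 + 0.08 × 102 + 0.59 × 88 = 0.72 + 26.97 + 8.16 + 51.92 = 87.77
Treatment C = 0.125 × 83 + 0.125 × 71 + 0.625 × 94 + 0.125 × 50 = 10.375 + 8.875 + 58.75 + 6.25 = 84.25

Treatment A (93.08 QALYs)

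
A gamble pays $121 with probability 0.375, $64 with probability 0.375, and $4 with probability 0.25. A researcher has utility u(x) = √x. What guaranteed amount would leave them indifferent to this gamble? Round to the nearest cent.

E[u] = 0.375·√121 + 0.375·√64 + 0.25·√4 = 0.375·11 + 0.375·8 + 0.25·2 = 7.625
CE = (7.625)² = 58.140625

$58.14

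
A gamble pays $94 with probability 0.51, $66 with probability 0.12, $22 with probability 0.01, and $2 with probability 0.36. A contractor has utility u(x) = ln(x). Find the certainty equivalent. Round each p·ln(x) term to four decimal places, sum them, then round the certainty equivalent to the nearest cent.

$22.20

E[u] = 0.51·ln(94) + 0.12·ln(66) + 0.01·ln(22) + 0.36·ln(2) = 2.3171 + 0.5028 + 0.0309 + 0.2495 = 3.1003
CE = e^3.1003 ≈ 22.20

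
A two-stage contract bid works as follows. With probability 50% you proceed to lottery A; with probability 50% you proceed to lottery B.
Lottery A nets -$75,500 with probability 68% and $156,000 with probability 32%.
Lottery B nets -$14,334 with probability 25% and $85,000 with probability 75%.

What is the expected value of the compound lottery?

$29,373.25

EV(A) = 0.68 × (-75500) + 0.32 × 156000 = -51340 + 49920 = -1420
EV(B) = 0.25 × (-14334) + 0.75 × 85000 = -3583.5 + 63750 = 60166.5
Overall = 0.5 × (-1420) + 0.5 × 60166.5 = -710 + 30083.25 = 29373.25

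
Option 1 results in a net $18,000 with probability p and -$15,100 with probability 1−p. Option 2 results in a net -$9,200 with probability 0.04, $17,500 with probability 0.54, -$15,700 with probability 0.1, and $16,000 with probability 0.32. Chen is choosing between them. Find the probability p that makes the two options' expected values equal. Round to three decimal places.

EV(Option 2) = 0.04 × (-9200) + 0.54 × 17500 + 0.1 × (-15700) + 0.32 × 16000 = -368 + 9450 − 1570 + 5120 = 12632
p·18000 + (1−p)·(-15100) = 12632
33100p − 15100 = 12632
p = (12632 + 15100) / 33100

p = 0.838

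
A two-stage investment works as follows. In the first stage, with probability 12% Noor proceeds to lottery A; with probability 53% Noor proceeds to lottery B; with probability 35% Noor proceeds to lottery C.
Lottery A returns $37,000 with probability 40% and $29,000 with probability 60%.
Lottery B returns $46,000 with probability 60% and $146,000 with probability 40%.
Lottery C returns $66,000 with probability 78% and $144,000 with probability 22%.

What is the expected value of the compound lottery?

EV(A) = 0.4 × 37000 + 0.6 × 29000 = 14800 + 17400 = 32200
EV(B) = 0.6 × 46000 + 0.4 × 146000 = 27600 + 58400 = 86000
EV(C) = 0.78 × 66000 + 0.22 × 144000 = 51480 + 31680 = 83160
Overall = 0.12 × 32200 + 0.53 × 86000 + 0.35 × 83160 = 3864 + 45580 + 29106 = 78550

$78,550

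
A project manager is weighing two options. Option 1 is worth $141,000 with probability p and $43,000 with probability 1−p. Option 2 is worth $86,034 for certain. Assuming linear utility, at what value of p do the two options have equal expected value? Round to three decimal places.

p = 0.439

p·141000 + (1−p)·43000 = 86034
98000p + 43000 = 86034
p = (86034 − 43000) / 98000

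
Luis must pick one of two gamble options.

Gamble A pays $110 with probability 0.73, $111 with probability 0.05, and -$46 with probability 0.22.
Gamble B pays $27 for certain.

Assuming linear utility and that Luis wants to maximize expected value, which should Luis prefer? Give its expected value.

Gamble A = 0.73 × 110 + 0.05 × 111 + 0.22 × (-46) = 80.3 + 5.55 − 10.12 = 75.73
Gamble B: 27 (certain)

Gamble A ($75.73)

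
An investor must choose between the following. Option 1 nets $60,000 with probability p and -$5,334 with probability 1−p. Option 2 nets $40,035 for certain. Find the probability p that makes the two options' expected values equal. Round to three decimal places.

p = 0.694

p·60000 + (1−p)·(-5334) = 40035
65334p − 5334 = 40035
p = (40035 + 5334) / 65334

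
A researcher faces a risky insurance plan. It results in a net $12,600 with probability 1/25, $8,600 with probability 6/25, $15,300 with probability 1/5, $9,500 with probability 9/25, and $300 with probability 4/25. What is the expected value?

$9,096

EV = 1/25 × 12600 + 6/25 × 8600 + 1/5 × 15300 + 9/25 × 9500 + 4/25 × 300 = 504 + 2064 + 3060 + 3420 + 48 = 9096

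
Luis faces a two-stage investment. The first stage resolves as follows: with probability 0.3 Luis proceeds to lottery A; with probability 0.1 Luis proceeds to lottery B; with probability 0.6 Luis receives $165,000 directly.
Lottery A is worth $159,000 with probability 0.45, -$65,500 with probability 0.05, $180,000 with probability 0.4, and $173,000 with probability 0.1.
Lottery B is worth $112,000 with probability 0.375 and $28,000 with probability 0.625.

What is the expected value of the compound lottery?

EV(A) = 0.45 × 159000 + 0.05 × (-65500) + 0.4 × 180000 + 0.1 × 173000 = 71550 − 3275 + 72000 + 17300 = 157575
EV(B) = 0.375 × 112000 + 0.625 × 28000 = 42000 + 17500 = 59500
Branch C: 165000 (certain)
Overall = 0.3 × 157575 + 0.1 × 59500 + 0.6 × 165000 = 47272.5 + 5950 + 99000 = 152222.5

$152,222.50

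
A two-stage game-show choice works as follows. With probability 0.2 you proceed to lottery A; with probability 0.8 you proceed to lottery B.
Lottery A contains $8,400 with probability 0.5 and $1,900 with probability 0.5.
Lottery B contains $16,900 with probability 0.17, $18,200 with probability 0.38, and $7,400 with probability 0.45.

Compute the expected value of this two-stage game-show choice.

EV(A) = 0.5 × 8400 + 0.5 × 1900 = 4200 + 950 = 5150
EV(B) = 0.17 × 16900 + 0.38 × 18200 + 0.45 × 7400 = 2873 + 6916 + 3330 = 13119
Overall = 0.2 × 5150 + 0.8 × 13119 = 1030 + 10495.2 = 11525.2

$11,525.20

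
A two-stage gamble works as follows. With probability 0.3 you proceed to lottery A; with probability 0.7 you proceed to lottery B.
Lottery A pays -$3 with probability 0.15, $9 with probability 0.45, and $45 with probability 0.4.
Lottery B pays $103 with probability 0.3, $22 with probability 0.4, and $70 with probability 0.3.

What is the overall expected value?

$48.97

EV(A) = 0.15 × (-3) + 0.45 × 9 + 0.4 × 45 = -0.45 + 4.05 + 18 = 21.6
EV(B) = 0.3 × 103 + 0.4 × 22 + 0.3 × 70 = 30.9 + 8.8 + 21 = 60.7
Overall = 0.3 × 21.6 + 0.7 × 60.7 = 6.48 + 42.49 = 48.97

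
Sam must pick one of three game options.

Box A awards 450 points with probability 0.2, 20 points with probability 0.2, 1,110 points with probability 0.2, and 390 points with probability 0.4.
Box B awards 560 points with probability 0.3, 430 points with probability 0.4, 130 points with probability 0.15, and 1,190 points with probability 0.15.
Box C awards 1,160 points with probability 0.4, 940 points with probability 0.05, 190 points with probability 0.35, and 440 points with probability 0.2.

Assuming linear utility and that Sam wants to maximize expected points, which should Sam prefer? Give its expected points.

Box A = 0.2 × 450 + 0.2 × 20 + 0.2 × 1110 + 0.4 × 390 = 90 + 4 + 222 + 156 = 472
Box B = 0.3 × 560 + 0.4 × 430 + 0.15 × 130 + 0.15 × 1190 = 168 + 172 + 19.5 + 178.5 = 538
Box C = 0.4 × 1160 + 0.05 × 940 + 0.35 × 190 + 0.2 × 440 = 464 + 47 + 66.5 + 88 = 665.5

Box C (665.5 points)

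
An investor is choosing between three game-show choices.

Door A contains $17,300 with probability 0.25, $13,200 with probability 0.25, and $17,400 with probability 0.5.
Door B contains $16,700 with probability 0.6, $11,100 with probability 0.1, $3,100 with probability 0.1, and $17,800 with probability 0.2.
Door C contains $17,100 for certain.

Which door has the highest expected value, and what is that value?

Door C ($17,100)

Door A = 0.25 × 17300 + 0.25 × 13200 + 0.5 × 17400 = 4325 + 3300 + 8700 = 16325
Door B = 0.6 × 16700 + 0.1 × 11100 + 0.1 × 3100 + 0.2 × 17800 = 10020 + 1110 + 310 + 3560 = 15000
Door C: 17100 (certain)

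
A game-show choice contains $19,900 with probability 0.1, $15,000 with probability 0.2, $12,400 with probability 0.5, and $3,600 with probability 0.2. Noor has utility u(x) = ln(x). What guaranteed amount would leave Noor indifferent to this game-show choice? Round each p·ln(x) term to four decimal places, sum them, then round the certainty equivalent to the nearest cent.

$10,544.93

E[u] = 0.1·ln(19900) + 0.2·ln(15000) + 0.5·ln(12400) + 0.2·ln(3600) = 0.9898 + 1.9232 + 4.7127 + 1.6377 = 9.2634
CE = e^9.2634 ≈ 10544.93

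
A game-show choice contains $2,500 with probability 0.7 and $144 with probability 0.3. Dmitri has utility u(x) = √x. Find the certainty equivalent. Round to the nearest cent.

$1,489.96

E[u] = 0.7·√2500 + 0.3·√144 = 0.7·50 + 0.3·12 = 38.6
CE = (38.6)² = 1489.96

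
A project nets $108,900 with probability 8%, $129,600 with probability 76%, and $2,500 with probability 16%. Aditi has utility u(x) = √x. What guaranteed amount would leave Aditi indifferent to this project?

$94,864

E[u] = 0.08·√108900 + 0.76·√129600 + 0.16·√2500 = 0.08·330 + 0.76·360 + 0.16·50 = 308
CE = (308)² = 94864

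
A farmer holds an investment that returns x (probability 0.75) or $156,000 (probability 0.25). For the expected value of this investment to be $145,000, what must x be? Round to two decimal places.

0.75·x + 0.25·156000 = 145000
0.75·x = 145000 − 39000 = 106000
x = 106000 / 0.75 = 141333.3333

x = $141,333.33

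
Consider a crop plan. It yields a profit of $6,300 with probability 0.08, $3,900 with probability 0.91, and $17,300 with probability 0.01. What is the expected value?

EV = 0.08 × 6300 + 0.91 × 3900 + 0.01 × 17300 = 504 + 3549 + 173 = 4226

$4,226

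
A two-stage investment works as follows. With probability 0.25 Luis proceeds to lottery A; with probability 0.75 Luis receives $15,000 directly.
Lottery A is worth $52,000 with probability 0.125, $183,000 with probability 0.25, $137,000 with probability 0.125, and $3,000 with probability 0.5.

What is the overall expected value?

EV(A) = 0.125 × 52000 + 0.25 × 183000 + 0.125 × 137000 + 0.5 × 3000 = 6500 + 45750 + 17125 + 1500 = 70875
Branch B: 15000 (certain)
Overall = 0.25 × 70875 + 0.75 × 15000 = 17718.75 + 11250 = 28968.75

$28,968.75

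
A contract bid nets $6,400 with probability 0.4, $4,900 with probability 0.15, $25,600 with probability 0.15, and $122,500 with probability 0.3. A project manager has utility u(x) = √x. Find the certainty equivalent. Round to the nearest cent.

E[u] = 0.4·√6400 + 0.15·√4900 + 0.15·√25600 + 0.3·√122500 = 0.4·80 + 0.15·70 + 0.15·160 + 0.3·350 = 171.5
CE = (171.5)² = 29412.25

$29,412.25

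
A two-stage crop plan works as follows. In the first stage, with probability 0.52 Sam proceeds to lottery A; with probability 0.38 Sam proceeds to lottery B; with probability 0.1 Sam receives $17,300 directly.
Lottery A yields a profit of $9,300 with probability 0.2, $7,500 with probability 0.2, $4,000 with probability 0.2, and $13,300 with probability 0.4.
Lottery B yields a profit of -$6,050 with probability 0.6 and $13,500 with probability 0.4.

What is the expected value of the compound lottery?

$7,332.20

EV(A) = 0.2 × 9300 + 0.2 × 7500 + 0.2 × 4000 + 0.4 × 13300 = 1860 + 1500 + 800 + 5320 = 9480
EV(B) = 0.6 × (-6050) + 0.4 × 13500 = -3630 + 5400 = 1770
Branch C: 17300 (certain)
Overall = 0.52 × 9480 + 0.38 × 1770 + 0.1 × 17300 = 4929.6 + 672.6 + 1730 = 7332.2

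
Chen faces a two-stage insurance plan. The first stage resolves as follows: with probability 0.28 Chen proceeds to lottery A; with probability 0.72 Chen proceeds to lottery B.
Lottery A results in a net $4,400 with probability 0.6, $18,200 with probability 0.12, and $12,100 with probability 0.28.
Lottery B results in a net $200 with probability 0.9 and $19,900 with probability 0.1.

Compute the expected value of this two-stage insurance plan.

$3,861.76

EV(A) = 0.6 × 4400 + 0.12 × 18200 + 0.28 × 12100 = 2640 + 2184 + 3388 = 8212
EV(B) = 0.9 × 200 + 0.1 × 19900 = 180 + 1990 = 2170
Overall = 0.28 × 8212 + 0.72 × 2170 = 2299.36 + 1562.4 = 3861.76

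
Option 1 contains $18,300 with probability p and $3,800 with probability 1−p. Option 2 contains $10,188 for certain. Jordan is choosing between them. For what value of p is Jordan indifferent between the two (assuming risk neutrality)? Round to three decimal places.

p·18300 + (1−p)·3800 = 10188
14500p + 3800 = 10188
p = (10188 − 3800) / 14500

p = 0.441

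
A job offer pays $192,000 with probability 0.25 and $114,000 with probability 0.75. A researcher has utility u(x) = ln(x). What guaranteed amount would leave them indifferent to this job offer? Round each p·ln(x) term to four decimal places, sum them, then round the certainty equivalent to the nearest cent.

E[u] = 0.25·ln(192000) + 0.75·ln(114000) = 3.0413 + 8.7330 = 11.7743
CE = e^11.7743 ≈ 129871.40

$129,871.40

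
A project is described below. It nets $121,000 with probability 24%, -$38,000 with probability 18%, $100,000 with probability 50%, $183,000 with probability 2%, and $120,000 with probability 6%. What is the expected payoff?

$83,060

EV = 0.24 × 121000 + 0.18 × (-38000) + 0.5 × 100000 + 0.02 × 183000 + 0.06 × 120000 = 29040 − 6840 + 50000 + 3660 + 7200 = 83060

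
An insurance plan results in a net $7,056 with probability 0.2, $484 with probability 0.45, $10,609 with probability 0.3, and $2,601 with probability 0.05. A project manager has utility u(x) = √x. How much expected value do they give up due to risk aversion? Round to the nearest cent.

$1,323.73

E[u] = 0.2·√7056 + 0.45·√484 + 0.3·√10609 + 0.05·√2601 = 0.2·84 + 0.45·22 + 0.3·103 + 0.05·51 = 60.15
CE = (60.15)² = 3618.0225
Risk premium = EV − CE = 4941.75 − 3618.0225 = 1323.7275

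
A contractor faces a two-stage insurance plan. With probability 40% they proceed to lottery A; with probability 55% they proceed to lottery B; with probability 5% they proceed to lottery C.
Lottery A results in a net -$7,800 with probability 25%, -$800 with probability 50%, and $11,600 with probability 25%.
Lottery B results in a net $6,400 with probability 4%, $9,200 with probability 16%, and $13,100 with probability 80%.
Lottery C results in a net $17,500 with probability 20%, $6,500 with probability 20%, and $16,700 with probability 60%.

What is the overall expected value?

EV(A) = 0.25 × (-7800) + 0.5 × (-800) + 0.25 × 11600 = -1950 − 400 + 2900 = 550
EV(B) = 0.04 × 6400 + 0.16 × 9200 + 0.8 × 13100 = 256 + 1472 + 10480 = 12208
EV(C) = 0.2 × 17500 + 0.2 × 6500 + 0.6 × 16700 = 3500 + 1300 + 10020 = 14820
Overall = 0.4 × 550 + 0.55 × 12208 + 0.05 × 14820 = 220 + 6714.4 + 741 = 7675.4

$7,675.40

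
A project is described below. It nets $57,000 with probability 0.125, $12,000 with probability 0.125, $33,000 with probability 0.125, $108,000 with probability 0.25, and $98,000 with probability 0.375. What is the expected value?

$76,500

EV = 0.125 × 57000 + 0.125 × 12000 + 0.125 × 33000 + 0.25 × 108000 + 0.375 × 98000 = 7125 + 1500 + 4125 + 27000 + 36750 = 76500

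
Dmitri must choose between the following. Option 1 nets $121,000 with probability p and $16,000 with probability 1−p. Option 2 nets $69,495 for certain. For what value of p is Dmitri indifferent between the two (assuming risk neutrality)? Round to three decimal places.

p = 0.509

p·121000 + (1−p)·16000 = 69495
105000p + 16000 = 69495
p = (69495 − 16000) / 105000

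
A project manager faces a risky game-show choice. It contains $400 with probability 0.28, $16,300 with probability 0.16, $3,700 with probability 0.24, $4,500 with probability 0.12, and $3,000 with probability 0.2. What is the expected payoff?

$4,748

EV = 0.28 × 400 + 0.16 × 16300 + 0.24 × 3700 + 0.12 × 4500 + 0.2 × 3000 = 112 + 2608 + 888 + 540 + 600 = 4748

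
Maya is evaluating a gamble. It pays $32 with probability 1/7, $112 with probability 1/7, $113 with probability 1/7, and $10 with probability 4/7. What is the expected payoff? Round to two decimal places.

$42.43

EV = 1/7 × 32 + 1/7 × 112 + 1/7 × 113 + 4/7 × 10 = 4.5714 + 16 + 16.1429 + 5.7143 = 42.4286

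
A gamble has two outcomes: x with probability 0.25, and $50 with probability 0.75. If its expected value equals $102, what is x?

x = $258

0.25·x + 0.75·50 = 102
0.25·x = 102 − 37.5 = 64.5
x = 64.5 / 0.25 = 258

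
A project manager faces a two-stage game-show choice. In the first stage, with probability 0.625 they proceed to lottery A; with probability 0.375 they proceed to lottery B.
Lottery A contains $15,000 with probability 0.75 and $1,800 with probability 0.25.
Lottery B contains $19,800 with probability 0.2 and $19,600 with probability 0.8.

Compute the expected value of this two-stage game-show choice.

$14,677.50

EV(A) = 0.75 × 15000 + 0.25 × 1800 = 11250 + 450 = 11700
EV(B) = 0.2 × 19800 + 0.8 × 19600 = 3960 + 15680 = 19640
Overall = 0.625 × 11700 + 0.375 × 19640 = 7312.5 + 7365 = 14677.5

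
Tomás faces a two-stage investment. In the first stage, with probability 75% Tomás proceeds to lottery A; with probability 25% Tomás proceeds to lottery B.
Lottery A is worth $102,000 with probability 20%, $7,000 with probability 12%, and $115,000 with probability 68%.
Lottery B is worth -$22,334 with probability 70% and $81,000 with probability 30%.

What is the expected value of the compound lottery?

EV(A) = 0.2 × 102000 + 0.12 × 7000 + 0.68 × 115000 = 20400 + 840 + 78200 = 99440
EV(B) = 0.7 × (-22334) + 0.3 × 81000 = -15633.8 + 24300 = 8666.2
Overall = 0.75 × 99440 + 0.25 × 8666.2 = 74580 + 2166.55 = 76746.55

$76,746.55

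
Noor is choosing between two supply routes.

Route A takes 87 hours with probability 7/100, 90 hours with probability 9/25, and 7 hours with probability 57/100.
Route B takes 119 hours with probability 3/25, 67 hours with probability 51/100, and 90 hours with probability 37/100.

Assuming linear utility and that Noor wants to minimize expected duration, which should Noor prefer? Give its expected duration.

Route A = 7/100 × 87 + 9/25 × 90 + 57/100 × 7 = 6.09 + 32.4 + 3.99 = 42.48
Route B = 3/25 × 119 + 51/100 × 67 + 37/100 × 90 = 14.28 + 34.17 + 33.3 = 81.75

Route A (42.48 hours)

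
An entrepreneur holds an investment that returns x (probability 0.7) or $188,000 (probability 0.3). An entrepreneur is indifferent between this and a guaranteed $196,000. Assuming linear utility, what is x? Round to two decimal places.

x = $199,428.57

0.7·x + 0.3·188000 = 196000
0.7·x = 196000 − 56400 = 139600
x = 139600 / 0.7 = 199428.5714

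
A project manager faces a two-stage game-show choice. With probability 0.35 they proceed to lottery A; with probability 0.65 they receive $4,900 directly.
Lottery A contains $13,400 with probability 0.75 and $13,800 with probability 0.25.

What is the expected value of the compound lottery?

EV(A) = 0.75 × 13400 + 0.25 × 13800 = 10050 + 3450 = 13500
Branch B: 4900 (certain)
Overall = 0.35 × 13500 + 0.65 × 4900 = 4725 + 3185 = 7910

$7,910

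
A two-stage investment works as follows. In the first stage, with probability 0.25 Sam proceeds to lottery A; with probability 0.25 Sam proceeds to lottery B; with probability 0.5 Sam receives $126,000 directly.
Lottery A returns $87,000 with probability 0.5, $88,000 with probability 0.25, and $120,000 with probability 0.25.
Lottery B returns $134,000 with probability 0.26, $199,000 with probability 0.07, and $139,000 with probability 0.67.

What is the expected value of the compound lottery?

$122,350

EV(A) = 0.5 × 87000 + 0.25 × 88000 + 0.25 × 120000 = 43500 + 22000 + 30000 = 95500
EV(B) = 0.26 × 134000 + 0.07 × 199000 + 0.67 × 139000 = 34840 + 13930 + 93130 = 141900
Branch C: 126000 (certain)
Overall = 0.25 × 95500 + 0.25 × 141900 + 0.5 × 126000 = 23875 + 35475 + 63000 = 122350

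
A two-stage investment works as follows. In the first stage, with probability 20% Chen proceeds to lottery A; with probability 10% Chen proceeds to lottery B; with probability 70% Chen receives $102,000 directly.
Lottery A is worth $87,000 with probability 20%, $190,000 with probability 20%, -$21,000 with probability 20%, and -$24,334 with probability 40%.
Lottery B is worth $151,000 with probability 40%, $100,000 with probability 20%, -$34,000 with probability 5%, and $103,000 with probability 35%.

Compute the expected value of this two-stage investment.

$91,168.28

EV(A) = 0.2 × 87000 + 0.2 × 190000 + 0.2 × (-21000) + 0.4 × (-24334) = 17400 + 38000 − 4200 − 9733.6 = 41466.4
EV(B) = 0.4 × 151000 + 0.2 × 100000 + 0.05 × (-34000) + 0.35 × 103000 = 60400 + 20000 − 1700 + 36050 = 114750
Branch C: 102000 (certain)
Overall = 0.2 × 41466.4 + 0.1 × 114750 + 0.7 × 102000 = 8293.28 + 11475 + 71400 = 91168.28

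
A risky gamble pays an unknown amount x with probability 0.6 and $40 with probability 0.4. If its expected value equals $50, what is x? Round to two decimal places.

x = $56.67

0.6·x + 0.4·40 = 50
0.6·x = 50 − 16 = 34
x = 34 / 0.6 = 56.6667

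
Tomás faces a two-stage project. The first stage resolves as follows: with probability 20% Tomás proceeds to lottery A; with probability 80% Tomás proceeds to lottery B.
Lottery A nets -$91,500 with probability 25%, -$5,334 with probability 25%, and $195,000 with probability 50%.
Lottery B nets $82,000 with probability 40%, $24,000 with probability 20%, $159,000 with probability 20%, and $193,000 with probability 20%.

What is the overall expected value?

$101,058.30

EV(A) = 0.25 × (-91500) + 0.25 × (-5334) + 0.5 × 195000 = -22875 − 1333.5 + 97500 = 73291.5
EV(B) = 0.4 × 82000 + 0.2 × 24000 + 0.2 × 159000 + 0.2 × 193000 = 32800 + 4800 + 31800 + 38600 = 108000
Overall = 0.2 × 73291.5 + 0.8 × 108000 = 14658.3 + 86400 = 101058.3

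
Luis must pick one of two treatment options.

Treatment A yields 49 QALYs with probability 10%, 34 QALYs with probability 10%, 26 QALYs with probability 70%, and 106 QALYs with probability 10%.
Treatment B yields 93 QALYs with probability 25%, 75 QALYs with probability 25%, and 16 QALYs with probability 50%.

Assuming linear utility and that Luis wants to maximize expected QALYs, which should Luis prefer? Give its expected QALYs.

Treatment A = 0.1 × 49 + 0.1 × 34 + 0.7 × 26 + 0.1 × 106 = 4.9 + 3.4 + 18.2 + 10.6 = 37.1
Treatment B = 0.25 × 93 + 0.25 × 75 + 0.5 × 16 = 23.25 + 18.75 + 8 = 50

Treatment B (50 QALYs)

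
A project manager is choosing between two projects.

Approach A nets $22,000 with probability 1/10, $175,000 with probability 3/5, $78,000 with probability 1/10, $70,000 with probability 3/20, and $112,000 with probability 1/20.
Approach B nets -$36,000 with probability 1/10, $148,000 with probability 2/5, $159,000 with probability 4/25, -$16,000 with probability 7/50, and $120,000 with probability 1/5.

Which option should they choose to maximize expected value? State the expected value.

Approach A = 1/10 × 22000 + 3/5 × 175000 + 1/10 × 78000 + 3/20 × 70000 + 1/20 × 112000 = 2200 + 105000 + 7800 + 10500 + 5600 = 131100
Approach B = 1/10 × (-36000) + 2/5 × 148000 + 4/25 × 159000 + 7/50 × (-16000) + 1/5 × 120000 = -3600 + 59200 + 25440 − 2240 + 24000 = 102800

Approach A ($131,100)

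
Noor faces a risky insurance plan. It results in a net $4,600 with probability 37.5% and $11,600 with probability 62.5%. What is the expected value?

EV = 0.375 × 4600 + 0.625 × 11600 = 1725 + 7250 = 8975

$8,975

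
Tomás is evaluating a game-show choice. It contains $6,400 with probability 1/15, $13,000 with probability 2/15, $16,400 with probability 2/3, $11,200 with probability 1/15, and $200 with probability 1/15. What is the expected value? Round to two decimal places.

$13,853.33

EV = 1/15 × 6400 + 2/15 × 13000 + 2/3 × 16400 + 1/15 × 11200 + 1/15 × 200 = 426.6667 + 1733.3333 + 10933.3333 + 746.6667 + 13.3333 = 13853.3333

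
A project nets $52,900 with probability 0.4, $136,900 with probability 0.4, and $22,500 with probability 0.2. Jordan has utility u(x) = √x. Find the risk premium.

$7,520

E[u] = 0.4·√52900 + 0.4·√136900 + 0.2·√22500 = 0.4·230 + 0.4·370 + 0.2·150 = 270
CE = (270)² = 72900
Risk premium = EV − CE = 80420 − 72900 = 7520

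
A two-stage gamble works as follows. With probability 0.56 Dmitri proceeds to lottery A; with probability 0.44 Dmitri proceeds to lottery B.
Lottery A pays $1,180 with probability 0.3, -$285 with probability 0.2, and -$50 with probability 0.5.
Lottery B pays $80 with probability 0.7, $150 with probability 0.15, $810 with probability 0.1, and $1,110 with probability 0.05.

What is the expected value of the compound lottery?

$246.92

EV(A) = 0.3 × 1180 + 0.2 × (-285) + 0.5 × (-50) = 354 − 57 − 25 = 272
EV(B) = 0.7 × 80 + 0.15 × 150 + 0.1 × 810 + 0.05 × 1110 = 56 + 22.5 + 81 + 55.5 = 215
Overall = 0.56 × 272 + 0.44 × 215 = 152.32 + 94.6 = 246.92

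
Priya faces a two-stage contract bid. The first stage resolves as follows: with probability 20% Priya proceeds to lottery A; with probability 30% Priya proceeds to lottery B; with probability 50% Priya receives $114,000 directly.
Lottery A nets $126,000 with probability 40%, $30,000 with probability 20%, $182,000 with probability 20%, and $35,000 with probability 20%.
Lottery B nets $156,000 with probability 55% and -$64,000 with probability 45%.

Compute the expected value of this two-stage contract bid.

$94,060

EV(A) = 0.4 × 126000 + 0.2 × 30000 + 0.2 × 182000 + 0.2 × 35000 = 50400 + 6000 + 36400 + 7000 = 99800
EV(B) = 0.55 × 156000 + 0.45 × (-64000) = 85800 − 28800 = 57000
Branch C: 114000 (certain)
Overall = 0.2 × 99800 + 0.3 × 57000 + 0.5 × 114000 = 19960 + 17100 + 57000 = 94060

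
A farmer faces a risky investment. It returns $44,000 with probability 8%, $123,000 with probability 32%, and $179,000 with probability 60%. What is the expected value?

$150,280

EV = 0.08 × 44000 + 0.32 × 123000 + 0.6 × 179000 = 3520 + 39360 + 107400 = 150280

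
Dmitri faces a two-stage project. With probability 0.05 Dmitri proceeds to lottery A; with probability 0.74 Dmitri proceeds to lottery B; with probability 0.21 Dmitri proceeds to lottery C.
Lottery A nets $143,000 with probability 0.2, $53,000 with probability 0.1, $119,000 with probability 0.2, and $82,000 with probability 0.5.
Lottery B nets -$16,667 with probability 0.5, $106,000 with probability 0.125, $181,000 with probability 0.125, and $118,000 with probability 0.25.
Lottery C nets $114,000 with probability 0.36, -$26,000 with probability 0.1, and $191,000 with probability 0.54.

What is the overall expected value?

EV(A) = 0.2 × 143000 + 0.1 × 53000 + 0.2 × 119000 + 0.5 × 82000 = 28600 + 5300 + 23800 + 41000 = 98700
EV(B) = 0.5 × (-16667) + 0.125 × 106000 + 0.125 × 181000 + 0.25 × 118000 = -8333.5 + 13250 + 22625 + 29500 = 57041.5
EV(C) = 0.36 × 114000 + 0.1 × (-26000) + 0.54 × 191000 = 41040 − 2600 + 103140 = 141580
Overall = 0.05 × 98700 + 0.74 × 57041.5 + 0.21 × 141580 = 4935 + 42210.71 + 29731.8 = 76877.51

$76,877.51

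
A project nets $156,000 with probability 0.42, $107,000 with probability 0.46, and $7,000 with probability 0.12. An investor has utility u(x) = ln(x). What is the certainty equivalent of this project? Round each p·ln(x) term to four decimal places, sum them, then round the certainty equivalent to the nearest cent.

$90,372.93

E[u] = 0.42·ln(156000) + 0.46·ln(107000) + 0.12·ln(7000) = 5.0222 + 5.3271 + 1.0624 = 11.4117
CE = e^11.4117 ≈ 90372.93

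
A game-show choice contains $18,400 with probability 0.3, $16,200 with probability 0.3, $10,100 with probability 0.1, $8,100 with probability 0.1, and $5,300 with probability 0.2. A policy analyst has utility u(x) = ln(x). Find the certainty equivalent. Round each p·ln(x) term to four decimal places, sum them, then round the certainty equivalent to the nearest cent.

$11,978.88

E[u] = 0.3·ln(18400) + 0.3·ln(16200) + 0.1·ln(10100) + 0.1·ln(8100) + 0.2·ln(5300) = 2.9460 + 2.9078 + 0.9220 + 0.9000 + 1.7151 = 9.3909
CE = e^9.3909 ≈ 11978.88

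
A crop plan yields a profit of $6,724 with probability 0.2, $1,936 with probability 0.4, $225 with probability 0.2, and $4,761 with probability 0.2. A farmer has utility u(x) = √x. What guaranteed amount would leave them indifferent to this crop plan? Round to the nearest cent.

$2,580.64

E[u] = 0.2·√6724 + 0.4·√1936 + 0.2·√225 + 0.2·√4761 = 0.2·82 + 0.4·44 + 0.2·15 + 0.2·69 = 50.8
CE = (50.8)² = 2580.64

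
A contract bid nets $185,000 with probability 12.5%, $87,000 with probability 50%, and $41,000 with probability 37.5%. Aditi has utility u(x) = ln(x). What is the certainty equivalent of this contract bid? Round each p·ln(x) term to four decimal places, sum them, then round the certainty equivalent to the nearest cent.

E[u] = 0.125·ln(185000) + 0.5·ln(87000) + 0.375·ln(41000) = 1.5160 + 5.6868 + 3.9830 = 11.1858
CE = e^11.1858 ≈ 72099.33

$72,099.33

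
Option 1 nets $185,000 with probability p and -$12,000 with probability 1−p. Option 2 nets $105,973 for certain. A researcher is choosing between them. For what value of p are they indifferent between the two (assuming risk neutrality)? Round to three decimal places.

p = 0.599

p·185000 + (1−p)·(-12000) = 105973
197000p − 12000 = 105973
p = (105973 + 12000) / 197000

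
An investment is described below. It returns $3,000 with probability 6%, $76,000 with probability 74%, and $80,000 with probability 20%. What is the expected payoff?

EV = 0.06 × 3000 + 0.74 × 76000 + 0.2 × 80000 = 180 + 56240 + 16000 = 72420

$72,420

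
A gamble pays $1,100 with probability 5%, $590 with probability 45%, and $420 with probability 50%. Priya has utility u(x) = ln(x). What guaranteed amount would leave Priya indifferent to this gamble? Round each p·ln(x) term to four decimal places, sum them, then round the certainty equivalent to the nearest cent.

$513.58

E[u] = 0.05·ln(1100) + 0.45·ln(590) + 0.5·ln(420) = 0.3502 + 2.8711 + 3.0201 = 6.2414
CE = e^6.2414 ≈ 513.58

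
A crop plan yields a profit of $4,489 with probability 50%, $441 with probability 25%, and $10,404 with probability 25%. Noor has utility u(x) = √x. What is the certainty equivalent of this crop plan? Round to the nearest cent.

$4,128.06

E[u] = 0.5·√4489 + 0.25·√441 + 0.25·√10404 = 0.5·67 + 0.25·21 + 0.25·102 = 64.25
CE = (64.25)² = 4128.0625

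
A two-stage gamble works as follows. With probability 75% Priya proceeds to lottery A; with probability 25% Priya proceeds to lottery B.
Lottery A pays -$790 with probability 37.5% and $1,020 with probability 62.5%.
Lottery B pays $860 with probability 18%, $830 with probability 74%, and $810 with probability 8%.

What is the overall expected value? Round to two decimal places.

$464.39

EV(A) = 0.375 × (-790) + 0.625 × 1020 = -296.25 + 637.5 = 341.25
EV(B) = 0.18 × 860 + 0.74 × 830 + 0.08 × 810 = 154.8 + 614.2 + 64.8 = 833.8
Overall = 0.75 × 341.25 + 0.25 × 833.8 = 255.9375 + 208.45 = 464.3875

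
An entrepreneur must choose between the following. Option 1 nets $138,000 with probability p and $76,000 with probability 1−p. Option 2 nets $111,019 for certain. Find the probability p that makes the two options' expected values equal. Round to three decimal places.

p·138000 + (1−p)·76000 = 111019
62000p + 76000 = 111019
p = (111019 − 76000) / 62000

p = 0.565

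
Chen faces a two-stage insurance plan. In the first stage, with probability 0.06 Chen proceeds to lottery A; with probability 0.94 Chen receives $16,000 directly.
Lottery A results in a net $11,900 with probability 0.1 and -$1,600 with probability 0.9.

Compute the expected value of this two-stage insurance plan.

EV(A) = 0.1 × 11900 + 0.9 × (-1600) = 1190 − 1440 = -250
Branch B: 16000 (certain)
Overall = 0.06 × (-250) + 0.94 × 16000 = -15 + 15040 = 15025

$15,025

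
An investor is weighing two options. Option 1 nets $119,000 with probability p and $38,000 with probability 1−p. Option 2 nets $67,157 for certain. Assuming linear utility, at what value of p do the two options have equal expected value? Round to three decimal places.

p = 0.360

p·119000 + (1−p)·38000 = 67157
81000p + 38000 = 67157
p = (67157 − 38000) / 81000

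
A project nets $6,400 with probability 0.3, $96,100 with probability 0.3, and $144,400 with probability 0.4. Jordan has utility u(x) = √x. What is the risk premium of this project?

E[u] = 0.3·√6400 + 0.3·√96100 + 0.4·√144400 = 0.3·80 + 0.3·310 + 0.4·380 = 269
CE = (269)² = 72361
Risk premium = EV − CE = 88510 − 72361 = 16149

$16,149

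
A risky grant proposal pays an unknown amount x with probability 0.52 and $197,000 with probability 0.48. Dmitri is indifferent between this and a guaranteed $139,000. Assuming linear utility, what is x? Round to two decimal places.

0.52·x + 0.48·197000 = 139000
0.52·x = 139000 − 94560 = 44440
x = 44440 / 0.52 = 85461.5385

x = $85,461.54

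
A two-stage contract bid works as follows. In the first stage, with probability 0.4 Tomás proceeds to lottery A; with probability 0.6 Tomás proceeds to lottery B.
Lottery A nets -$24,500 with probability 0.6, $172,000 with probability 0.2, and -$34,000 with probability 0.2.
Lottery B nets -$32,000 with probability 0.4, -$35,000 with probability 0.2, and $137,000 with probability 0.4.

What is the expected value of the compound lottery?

$26,160

EV(A) = 0.6 × (-24500) + 0.2 × 172000 + 0.2 × (-34000) = -14700 + 34400 − 6800 = 12900
EV(B) = 0.4 × (-32000) + 0.2 × (-35000) + 0.4 × 137000 = -12800 − 7000 + 54800 = 35000
Overall = 0.4 × 12900 + 0.6 × 35000 = 5160 + 21000 = 26160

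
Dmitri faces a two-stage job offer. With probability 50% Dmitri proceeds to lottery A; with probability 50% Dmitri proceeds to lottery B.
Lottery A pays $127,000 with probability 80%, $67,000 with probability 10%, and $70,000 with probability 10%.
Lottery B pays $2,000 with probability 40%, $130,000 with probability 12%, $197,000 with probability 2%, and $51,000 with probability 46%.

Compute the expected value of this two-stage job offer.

EV(A) = 0.8 × 127000 + 0.1 × 67000 + 0.1 × 70000 = 101600 + 6700 + 7000 = 115300
EV(B) = 0.4 × 2000 + 0.12 × 130000 + 0.02 × 197000 + 0.46 × 51000 = 800 + 15600 + 3940 + 23460 = 43800
Overall = 0.5 × 115300 + 0.5 × 43800 = 57650 + 21900 = 79550

$79,550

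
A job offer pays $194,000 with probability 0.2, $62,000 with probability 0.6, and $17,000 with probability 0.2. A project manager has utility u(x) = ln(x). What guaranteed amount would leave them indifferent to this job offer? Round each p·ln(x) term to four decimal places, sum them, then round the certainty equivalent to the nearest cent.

E[u] = 0.2·ln(194000) + 0.6·ln(62000) + 0.2·ln(17000) = 2.4351 + 6.6209 + 1.9482 = 11.0042
CE = e^11.0042 ≈ 60126.14

$60,126.14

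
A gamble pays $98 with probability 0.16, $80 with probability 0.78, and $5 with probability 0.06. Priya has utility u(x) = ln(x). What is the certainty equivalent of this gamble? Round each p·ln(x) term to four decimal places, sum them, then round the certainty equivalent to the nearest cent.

E[u] = 0.16·ln(98) + 0.78·ln(80) + 0.06·ln(5) = 0.7336 + 3.4180 + 0.0966 = 4.2482
CE = e^4.2482 ≈ 69.98

$69.98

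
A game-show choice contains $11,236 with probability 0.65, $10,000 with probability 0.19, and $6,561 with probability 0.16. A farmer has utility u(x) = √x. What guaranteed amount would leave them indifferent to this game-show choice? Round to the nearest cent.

$10,172.74

E[u] = 0.65·√11236 + 0.19·√10000 + 0.16·√6561 = 0.65·106 + 0.19·100 + 0.16·81 = 100.86
CE = (100.86)² = 10172.7396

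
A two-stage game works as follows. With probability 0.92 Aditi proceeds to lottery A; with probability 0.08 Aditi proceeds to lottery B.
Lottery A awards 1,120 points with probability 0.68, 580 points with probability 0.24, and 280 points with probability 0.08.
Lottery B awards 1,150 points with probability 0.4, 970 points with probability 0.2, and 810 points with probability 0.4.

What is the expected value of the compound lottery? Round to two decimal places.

927.58 points

EV(A) = 0.68 × 1120 + 0.24 × 580 + 0.08 × 280 = 761.6 + 139.2 + 22.4 = 923.2
EV(B) = 0.4 × 1150 + 0.2 × 970 + 0.4 × 810 = 460 + 194 + 324 = 978
Overall = 0.92 × 923.2 + 0.08 × 978 = 849.344 + 78.24 = 927.584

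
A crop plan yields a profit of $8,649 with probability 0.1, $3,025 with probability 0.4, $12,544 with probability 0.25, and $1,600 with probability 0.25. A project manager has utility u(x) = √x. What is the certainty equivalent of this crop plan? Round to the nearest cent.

$4,802.49

E[u] = 0.1·√8649 + 0.4·√3025 + 0.25·√12544 + 0.25·√1600 = 0.1·93 + 0.4·55 + 0.25·112 + 0.25·40 = 69.3
CE = (69.3)² = 4802.49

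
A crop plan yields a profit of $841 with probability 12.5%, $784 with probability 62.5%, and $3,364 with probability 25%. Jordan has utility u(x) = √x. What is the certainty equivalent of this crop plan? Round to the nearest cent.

$1,269.14

E[u] = 0.125·√841 + 0.625·√784 + 0.25·√3364 = 0.125·29 + 0.625·28 + 0.25·58 = 35.625
CE = (35.625)² = 1269.140625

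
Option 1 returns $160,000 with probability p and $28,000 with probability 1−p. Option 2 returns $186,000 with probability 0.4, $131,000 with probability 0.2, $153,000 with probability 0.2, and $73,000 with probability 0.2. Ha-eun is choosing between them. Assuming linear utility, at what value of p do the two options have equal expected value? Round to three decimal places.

p = 0.892

EV(Option 2) = 0.4 × 186000 + 0.2 × 131000 + 0.2 × 153000 + 0.2 × 73000 = 74400 + 26200 + 30600 + 14600 = 145800
p·160000 + (1−p)·28000 = 145800
132000p + 28000 = 145800
p = (145800 − 28000) / 132000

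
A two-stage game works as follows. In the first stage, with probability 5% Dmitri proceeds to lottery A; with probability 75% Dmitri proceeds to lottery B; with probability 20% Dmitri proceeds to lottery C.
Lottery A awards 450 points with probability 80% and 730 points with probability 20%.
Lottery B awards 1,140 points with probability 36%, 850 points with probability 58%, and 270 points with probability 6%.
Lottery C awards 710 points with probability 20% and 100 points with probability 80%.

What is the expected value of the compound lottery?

759.4 points

EV(A) = 0.8 × 450 + 0.2 × 730 = 360 + 146 = 506
EV(B) = 0.36 × 1140 + 0.58 × 850 + 0.06 × 270 = 410.4 + 493 + 16.2 = 919.6
EV(C) = 0.2 × 710 + 0.8 × 100 = 142 + 80 = 222
Overall = 0.05 × 506 + 0.75 × 919.6 + 0.2 × 222 = 25.3 + 689.7 + 44.4 = 759.4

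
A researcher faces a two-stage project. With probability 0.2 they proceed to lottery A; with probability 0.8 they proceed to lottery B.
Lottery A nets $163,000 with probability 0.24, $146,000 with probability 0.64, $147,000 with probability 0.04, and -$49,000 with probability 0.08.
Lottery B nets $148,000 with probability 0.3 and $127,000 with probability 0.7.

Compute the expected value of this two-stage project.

EV(A) = 0.24 × 163000 + 0.64 × 146000 + 0.04 × 147000 + 0.08 × (-49000) = 39120 + 93440 + 5880 − 3920 = 134520
EV(B) = 0.3 × 148000 + 0.7 × 127000 = 44400 + 88900 = 133300
Overall = 0.2 × 134520 + 0.8 × 133300 = 26904 + 106640 = 133544

$133,544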